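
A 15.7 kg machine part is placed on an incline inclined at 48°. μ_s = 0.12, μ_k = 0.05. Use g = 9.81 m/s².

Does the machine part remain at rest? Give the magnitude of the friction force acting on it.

N = m g cos θ = 103 N.
Down-slope weight component: m g sin θ = 114 N.
μ_s N = 12.4 N.
114 > 12.4 N, so it slides; kinetic friction f = μ_k N = 0.05×103 = 5.15 N.

f ≈ 5.15 N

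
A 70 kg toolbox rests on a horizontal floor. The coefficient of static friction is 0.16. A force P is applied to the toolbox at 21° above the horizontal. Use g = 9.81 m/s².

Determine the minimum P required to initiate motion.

N = m g − P sin α (the pull lifts the toolbox).
At impending slip, P cos α = μ_s N = μ_s (m g − P sin α).
Solving: P (cos α + μ_s sin α) = μ_s m g → P = 0.16×687/(cos 21° + 0.16 sin 21°) = 110/0.9909 = 111 N.

P ≈ 111 N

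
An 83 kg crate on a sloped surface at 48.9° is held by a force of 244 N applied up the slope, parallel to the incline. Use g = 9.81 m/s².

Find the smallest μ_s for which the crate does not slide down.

N = m g cos θ = 535.3 N.
Friction must make up the shortfall along the incline: f = m g sin θ − P = 613.6 − 244 = 369.6 N.
At the threshold f = μ_s N, so μ_s,min = 369.6/535.3 = 0.69.

μ_s,min ≈ 0.69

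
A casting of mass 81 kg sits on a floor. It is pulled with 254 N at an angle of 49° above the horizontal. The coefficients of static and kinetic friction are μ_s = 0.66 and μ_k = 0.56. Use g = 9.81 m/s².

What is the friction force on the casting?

The vertical component of P reduces the normal force: N = m g − P sin α = 794.6 − 191.7 = 602.9 N.
The horizontal driving force is P cos α = 166.6 N, so equilibrium needs friction f = 166.6 N.
μ_s N = 0.66 × 602.9 = 397.9 N.
Since 166.6 N does not exceed the limit, the casting stays at rest and f = 167 N.

f ≈ 167 N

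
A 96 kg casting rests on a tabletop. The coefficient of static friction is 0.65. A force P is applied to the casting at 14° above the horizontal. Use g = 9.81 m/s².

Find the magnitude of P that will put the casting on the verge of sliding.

N = m g − P sin α (the pull lifts the casting).
At impending slip, P cos α = μ_s N = μ_s (m g − P sin α).
Solving: P (cos α + μ_s sin α) = μ_s m g → P = 0.65×942/(cos 14° + 0.65 sin 14°) = 612/1.128 = 543 N.

P ≈ 543 N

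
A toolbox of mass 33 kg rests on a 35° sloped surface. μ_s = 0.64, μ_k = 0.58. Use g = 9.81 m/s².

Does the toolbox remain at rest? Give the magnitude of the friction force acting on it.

f ≈ 154 N

N = m g cos θ = 265 N.
Down-slope weight component: m g sin θ = 186 N.
μ_s N = 170 N.
186 > 170 N, so it slides; kinetic friction f = μ_k N = 0.58×265 = 154 N.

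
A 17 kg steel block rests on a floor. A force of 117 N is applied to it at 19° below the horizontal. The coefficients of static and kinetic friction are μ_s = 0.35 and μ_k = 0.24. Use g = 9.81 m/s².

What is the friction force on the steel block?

N = m g + P sin α = 166.8 + 117×sin 19° = 204.9 N.
Horizontally, friction must balance P cos α = 110.6 N.
μ_s N = 0.35 × 204.9 = 71.7 N.
110.6 > 71.7 N → the steel block slides; f = μ_k N = 0.24×204.9 = 49.2 N.

f ≈ 49.2 N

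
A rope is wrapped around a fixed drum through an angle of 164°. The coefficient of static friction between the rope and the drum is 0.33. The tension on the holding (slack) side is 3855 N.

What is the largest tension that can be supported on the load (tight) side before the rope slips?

At impending slip the capstan equation gives T₂/T₁ = e^{μβ} with β in radians.
β = 164° × π/180 = 2.862 rad.
e^{μβ} = e^{0.33×2.862} = 2.572.
T₂ = T₁ · e^{μβ} = 3855 × 2.572 = 9910 N.

T_max ≈ 9910 N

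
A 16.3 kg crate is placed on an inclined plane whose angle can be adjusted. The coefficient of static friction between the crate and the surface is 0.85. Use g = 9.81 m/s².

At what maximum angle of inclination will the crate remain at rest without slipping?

At the slip threshold, m g sin θ = μ_s · m g cos θ, so tan θ = μ_s.
θ_max = arctan(0.85) = 40.4°.

θ_max ≈ 40.4°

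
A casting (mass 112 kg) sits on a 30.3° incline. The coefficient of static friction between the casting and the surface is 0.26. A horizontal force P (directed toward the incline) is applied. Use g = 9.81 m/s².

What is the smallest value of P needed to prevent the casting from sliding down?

P_min ≈ 309 N

The casting tends to slide down (tan θ > μ_s), so at the point of impending slip friction acts up-slope at its limit: f = μ_s N.
Perpendicular to the incline: N = m g cos θ + P sin θ.
Along the incline: P cos θ + μ_s N = m g sin θ, i.e. P cos θ + μ_s (m g cos θ + P sin θ) = m g sin θ.
Solving, P (cos θ + μ_s sin θ) = m g (sin θ − μ_s cos θ), so P = 1100×0.28/0.9946 = 309 N.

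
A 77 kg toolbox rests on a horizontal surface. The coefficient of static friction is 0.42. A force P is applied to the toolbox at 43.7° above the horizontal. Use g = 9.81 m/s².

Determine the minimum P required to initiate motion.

P ≈ 313 N

N = m g − P sin α (the pull lifts the toolbox).
At impending slip, P cos α = μ_s N = μ_s (m g − P sin α).
Solving: P (cos α + μ_s sin α) = μ_s m g → P = 0.42×755/(cos 43.7° + 0.42 sin 43.7°) = 317/1.013 = 313 N.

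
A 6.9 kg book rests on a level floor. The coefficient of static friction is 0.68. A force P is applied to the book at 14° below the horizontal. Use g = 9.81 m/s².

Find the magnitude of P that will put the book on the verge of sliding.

P ≈ 57.1 N

N = m g + P sin α (the push presses the book into the level floor).
At impending slip, P cos α = μ_s N = μ_s (m g + P sin α).
Solving: P (cos α − μ_s sin α) = μ_s m g → P = 0.68×67.7/(cos 14° − 0.68 sin 14°) = 46/0.8058 = 57.1 N.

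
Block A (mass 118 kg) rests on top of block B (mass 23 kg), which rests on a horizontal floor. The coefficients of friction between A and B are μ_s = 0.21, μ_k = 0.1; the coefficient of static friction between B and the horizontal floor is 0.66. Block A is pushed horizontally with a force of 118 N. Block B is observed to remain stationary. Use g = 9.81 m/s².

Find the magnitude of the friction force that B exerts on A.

Normal force at the A–B interface: N₁ = m_A g = 1158 N.
So the A–B interface can sustain at most μ_s N₁ = 243.1 N of static friction.
Since P = 118 N ≤ 243.1 N, A does not slip on B; friction on A equals P = 118 N.
By Newton's third law B feels 118 N forward from A. With B stationary, the floor's static friction on B balances it: f₂ = 118 N (well within μ_s(m_A+m_B)g = 912.9 N).

f ≈ 118 N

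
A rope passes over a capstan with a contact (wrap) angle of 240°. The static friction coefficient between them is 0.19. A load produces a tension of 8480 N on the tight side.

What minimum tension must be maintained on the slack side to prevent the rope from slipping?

T_min ≈ 3830 N

Capstan equation at impending slip: T_tight/T_slack = e^{μβ}.
β = 240° = 4.189 rad; e^{μβ} = e^{0.19×4.189} = 2.216.
T_slack = T_tight / e^{μβ} = 8480 / 2.216 = 3830 N.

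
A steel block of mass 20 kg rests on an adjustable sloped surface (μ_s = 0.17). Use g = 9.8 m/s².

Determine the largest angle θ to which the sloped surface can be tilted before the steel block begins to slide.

θ_max ≈ 9.65°

At the slip threshold, m g sin θ = μ_s · m g cos θ, so tan θ = μ_s.
θ_max = arctan(0.17) = 9.65°.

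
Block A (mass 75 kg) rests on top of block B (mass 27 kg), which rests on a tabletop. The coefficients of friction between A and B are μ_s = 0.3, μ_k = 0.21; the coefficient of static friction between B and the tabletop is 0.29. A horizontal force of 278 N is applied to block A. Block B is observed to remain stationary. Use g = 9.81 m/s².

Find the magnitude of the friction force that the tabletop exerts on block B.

The normal force B exerts on A is simply A's weight, N₁ = 735.8 N.
Maximum static friction on A from B: μ_s N₁ = 0.3×735.8 = 220.7 N.
P = 278 N exceeds that limit, so A slips over B and the interface friction becomes kinetic: f₁ = μ_k N₁ = 0.21×735.8 = 155 N.
B experiences an equal 155 N forward from A (third law). B is in equilibrium, so the floor supplies f₂ = 155 N of static friction (limit μ_s(m_A+m_B)g = 290.2 N, not exceeded).

f ≈ 155 N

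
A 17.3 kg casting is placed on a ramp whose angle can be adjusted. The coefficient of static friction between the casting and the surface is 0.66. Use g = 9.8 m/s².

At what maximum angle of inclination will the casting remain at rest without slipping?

θ_max ≈ 33.4°

At the slip threshold, m g sin θ = μ_s · m g cos θ, so tan θ = μ_s.
θ_max = arctan(0.66) = 33.4°.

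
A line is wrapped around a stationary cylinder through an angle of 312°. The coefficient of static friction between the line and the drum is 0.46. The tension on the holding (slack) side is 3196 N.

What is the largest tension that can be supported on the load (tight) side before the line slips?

T_max ≈ 39100 N

At impending slip the capstan equation gives T₂/T₁ = e^{μβ} with β in radians.
β = 312° × π/180 = 5.445 rad.
e^{μβ} = e^{0.46×5.445} = 12.24.
T₂ = T₁ · e^{μβ} = 3196 × 12.24 = 39100 N.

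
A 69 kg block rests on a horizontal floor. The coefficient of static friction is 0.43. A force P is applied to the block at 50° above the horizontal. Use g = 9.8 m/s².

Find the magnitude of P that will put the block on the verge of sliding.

P ≈ 299 N

N = m g − P sin α (the pull lifts the block).
At impending slip, P cos α = μ_s N = μ_s (m g − P sin α).
Solving: P (cos α + μ_s sin α) = μ_s m g → P = 0.43×676/(cos 50° + 0.43 sin 50°) = 291/0.9722 = 299 N.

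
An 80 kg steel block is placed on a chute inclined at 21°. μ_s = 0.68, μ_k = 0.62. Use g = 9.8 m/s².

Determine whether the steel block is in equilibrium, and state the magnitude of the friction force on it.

f ≈ 281 N

N = m g cos θ = 732 N.
Down-slope weight component: m g sin θ = 281 N.
μ_s N = 498 N.
281 ≤ 498 N, so it stays put; friction = 281 N.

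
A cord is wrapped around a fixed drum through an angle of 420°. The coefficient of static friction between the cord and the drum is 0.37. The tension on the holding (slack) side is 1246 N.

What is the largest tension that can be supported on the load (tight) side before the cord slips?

T_max ≈ 18800 N

At impending slip the capstan equation gives T₂/T₁ = e^{μβ} with β in radians.
β = 420° × π/180 = 7.33 rad.
e^{μβ} = e^{0.37×7.33} = 15.06.
T₂ = T₁ · e^{μβ} = 1246 × 15.06 = 18800 N.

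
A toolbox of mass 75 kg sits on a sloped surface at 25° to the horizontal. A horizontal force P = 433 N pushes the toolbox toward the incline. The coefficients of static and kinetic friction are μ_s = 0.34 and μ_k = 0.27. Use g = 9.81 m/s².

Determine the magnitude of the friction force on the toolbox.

f ≈ 81.5 N (down the incline)

Resolve perpendicular to the incline: N = m g cos θ + P sin θ = 75×9.81×cos 25° + 433×sin 25° = 849.8 N.
Parallel to the incline: P cos θ − m g sin θ = 392.4 − 310.9 = 81.49 N; the friction needed to balance this is 81.49 N acting down the slope.
Maximum static friction: μ_s N = 0.34 × 849.8 = 288.9 N.
Since 81.49 N is within the 288.9 N limit, the toolbox stays put and friction is exactly 81.5 N.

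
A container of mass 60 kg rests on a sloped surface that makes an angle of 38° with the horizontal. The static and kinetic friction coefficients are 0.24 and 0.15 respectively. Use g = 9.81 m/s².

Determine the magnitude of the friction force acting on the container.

f ≈ 69.6 N (up the incline)

Normal force: N = m g cos θ = 60 × 9.81 × cos 38° = 463.8 N.
For equilibrium along the incline, friction must balance the weight component: f = m g sin θ = 362.4 N up the slope.
The static-friction ceiling is μ_s N = 0.24 × 463.8 = 111.3 N.
|362.4| exceeds 111.3 N, so the container slips down-slope; friction is kinetic, f = μ_k N = 0.15×463.8 = 69.6 N.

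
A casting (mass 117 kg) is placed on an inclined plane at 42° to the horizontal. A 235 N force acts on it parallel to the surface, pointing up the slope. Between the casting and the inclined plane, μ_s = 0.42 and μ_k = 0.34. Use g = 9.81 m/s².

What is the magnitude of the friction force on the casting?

f ≈ 290 N (up the incline)

Normal force: N = m g cos θ = 117 × 9.81 × cos 42° = 853 N.
The friction needed for equilibrium is m g sin θ − P = 768 − 235 = 533 N, measured positive up-slope.
The static-friction ceiling is μ_s N = 0.42 × 853 = 358.2 N.
|533| exceeds 358.2 N, so the casting slips down-slope; friction is kinetic, f = μ_k N = 0.34×853 = 290 N.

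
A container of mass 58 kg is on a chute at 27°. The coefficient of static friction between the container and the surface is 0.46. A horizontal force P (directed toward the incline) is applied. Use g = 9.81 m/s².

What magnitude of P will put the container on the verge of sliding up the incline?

P ≈ 721 N

At impending motion up the slope, friction acts down-slope at its limit: f = μ_s N.
Perpendicular to the incline: N = m g cos θ + P sin θ.
Along the incline: P cos θ = m g sin θ + μ_s N = m g sin θ + μ_s (m g cos θ + P sin θ).
Solving, P (cos θ − μ_s sin θ) = m g (sin θ + μ_s cos θ), so P = 58×9.81×(sin 27° + 0.46 cos 27°)/(cos 27° − 0.46 sin 27°) = 569×0.8639/0.6822 = 721 N.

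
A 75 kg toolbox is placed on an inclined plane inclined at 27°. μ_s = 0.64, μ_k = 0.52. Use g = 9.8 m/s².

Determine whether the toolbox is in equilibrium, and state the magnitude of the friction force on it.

N = m g cos θ = 655 N.
Down-slope weight component: m g sin θ = 334 N.
μ_s N = 419 N.
334 ≤ 419 N, so it stays put; friction = 334 N.

f ≈ 334 N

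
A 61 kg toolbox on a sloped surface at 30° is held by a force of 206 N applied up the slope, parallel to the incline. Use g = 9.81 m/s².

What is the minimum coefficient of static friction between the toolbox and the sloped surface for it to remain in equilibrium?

μ_s,min ≈ 0.18

N = m g cos θ = 518.2 N.
Friction must make up the shortfall along the incline: f = m g sin θ − P = 299.2 − 206 = 93.2 N.
At the threshold f = μ_s N, so μ_s,min = 93.2/518.2 = 0.18.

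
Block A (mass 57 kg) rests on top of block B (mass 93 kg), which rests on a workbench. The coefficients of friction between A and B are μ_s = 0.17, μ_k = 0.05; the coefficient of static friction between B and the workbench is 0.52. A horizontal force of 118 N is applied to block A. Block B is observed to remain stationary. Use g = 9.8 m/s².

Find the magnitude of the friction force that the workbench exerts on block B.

f ≈ 27.9 N

Between the blocks, N₁ = m_A g = 558.6 N.
So the A–B interface can sustain at most μ_s N₁ = 94.96 N of static friction.
P = 118 N exceeds that limit, so A slips over B and the interface friction becomes kinetic: f₁ = μ_k N₁ = 0.05×558.6 = 27.9 N.
By Newton's third law B feels 27.9 N forward from A. With B stationary, the floor's static friction on B balances it: f₂ = 27.9 N (well within μ_s(m_A+m_B)g = 764.4 N).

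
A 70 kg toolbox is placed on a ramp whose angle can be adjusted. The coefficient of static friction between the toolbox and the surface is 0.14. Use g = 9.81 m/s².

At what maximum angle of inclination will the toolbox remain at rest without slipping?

At the slip threshold, m g sin θ = μ_s · m g cos θ, so tan θ = μ_s.
θ_max = arctan(0.14) = 7.97°.

θ_max ≈ 7.97°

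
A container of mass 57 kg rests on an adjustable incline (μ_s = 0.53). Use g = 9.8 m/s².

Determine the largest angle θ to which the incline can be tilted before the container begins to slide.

θ_max ≈ 27.9°

At the slip threshold, m g sin θ = μ_s · m g cos θ, so tan θ = μ_s.
θ_max = arctan(0.53) = 27.9°.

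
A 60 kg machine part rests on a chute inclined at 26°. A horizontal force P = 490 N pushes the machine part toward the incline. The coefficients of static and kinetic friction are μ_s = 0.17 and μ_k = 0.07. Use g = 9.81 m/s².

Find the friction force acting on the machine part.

Resolve perpendicular to the incline: N = m g cos θ + P sin θ = 60×9.81×cos 26° + 490×sin 26° = 743.8 N.
Parallel to the incline: P cos θ − m g sin θ = 440.4 − 258 = 182.4 N; the friction needed to balance this is 182.4 N acting down the slope.
Maximum static friction: μ_s N = 0.17 × 743.8 = 126.5 N.
The required 182.4 N exceeds the static limit, so the machine part slides up-slope and f = μ_k N = 0.07×743.8 = 52.1 N.

f ≈ 52.1 N (down the incline)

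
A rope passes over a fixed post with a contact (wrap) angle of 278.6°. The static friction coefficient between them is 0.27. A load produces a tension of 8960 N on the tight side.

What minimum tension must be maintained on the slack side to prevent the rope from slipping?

T_min ≈ 2410 N

Capstan equation at impending slip: T_tight/T_slack = e^{μβ}.
β = 278.6° = 4.862 rad; e^{μβ} = e^{0.27×4.862} = 3.717.
T_slack = T_tight / e^{μβ} = 8960 / 3.717 = 2410 N.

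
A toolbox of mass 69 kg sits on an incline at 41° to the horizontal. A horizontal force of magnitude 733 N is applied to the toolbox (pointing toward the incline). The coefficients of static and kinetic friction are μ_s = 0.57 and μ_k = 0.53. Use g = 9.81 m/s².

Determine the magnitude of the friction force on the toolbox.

f ≈ 109 N (down the incline)

Normal direction: N = m g cos θ + P sin θ = 991.7 N.
Parallel to the incline: P cos θ − m g sin θ = 553.2 − 444.1 = 109.1 N; the friction needed to balance this is 109.1 N acting down the slope.
The limit of static friction is μ_s N = 565.3 N.
Since 109.1 N is within the 565.3 N limit, the toolbox stays put and friction is exactly 109 N.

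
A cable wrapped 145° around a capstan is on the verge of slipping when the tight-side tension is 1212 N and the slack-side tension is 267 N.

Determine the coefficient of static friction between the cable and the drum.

μ ≈ 0.598

T₂/T₁ = e^{μβ} → μ = ln(T₂/T₁)/β.
β = 145° = 2.531 rad.
μ = ln(1212/267)/2.531 = ln(4.539)/2.531 = 0.598.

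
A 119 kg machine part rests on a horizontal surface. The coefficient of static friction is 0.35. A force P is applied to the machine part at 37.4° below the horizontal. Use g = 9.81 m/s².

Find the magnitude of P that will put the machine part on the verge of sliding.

P ≈ 702 N

N = m g + P sin α (the push presses the machine part into the horizontal surface).
At impending slip, P cos α = μ_s N = μ_s (m g + P sin α).
Solving: P (cos α − μ_s sin α) = μ_s m g → P = 0.35×1170/(cos 37.4° − 0.35 sin 37.4°) = 409/0.5818 = 702 N.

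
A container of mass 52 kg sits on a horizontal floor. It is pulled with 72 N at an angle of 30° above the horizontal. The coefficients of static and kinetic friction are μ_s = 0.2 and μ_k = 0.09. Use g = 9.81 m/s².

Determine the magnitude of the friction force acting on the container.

Vertical equilibrium gives N = m g − P sin α = 474.1 N.
The horizontal driving force is P cos α = 62.35 N, so equilibrium needs friction f = 62.35 N.
μ_s N = 0.2 × 474.1 = 94.82 N.
62.35 ≤ 94.82 N → static; friction equals the required 62.4 N.

f ≈ 62.4 N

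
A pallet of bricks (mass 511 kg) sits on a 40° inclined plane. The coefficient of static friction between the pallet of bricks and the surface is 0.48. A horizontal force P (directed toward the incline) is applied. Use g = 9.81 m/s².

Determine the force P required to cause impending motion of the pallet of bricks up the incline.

P ≈ 11100 N

At impending motion up the slope, friction acts down-slope at its limit: f = μ_s N.
Perpendicular to the incline: N = m g cos θ + P sin θ.
Along the incline: P cos θ = m g sin θ + μ_s N = m g sin θ + μ_s (m g cos θ + P sin θ).
Solving, P (cos θ − μ_s sin θ) = m g (sin θ + μ_s cos θ), so P = 511×9.81×(sin 40° + 0.48 cos 40°)/(cos 40° − 0.48 sin 40°) = 5010×1.01/0.4575 = 11100 N.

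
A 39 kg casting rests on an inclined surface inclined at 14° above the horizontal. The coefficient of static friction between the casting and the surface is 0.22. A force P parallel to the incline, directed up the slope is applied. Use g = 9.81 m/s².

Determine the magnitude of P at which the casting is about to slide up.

At impending motion up the slope, friction acts down-slope at its limit: f = μ_s N.
P is parallel to the surface, so N = m g cos θ = 371 N.
Along the incline: P = m g sin θ + μ_s N = 92.6 + 0.22×371 = 174 N.

P ≈ 174 N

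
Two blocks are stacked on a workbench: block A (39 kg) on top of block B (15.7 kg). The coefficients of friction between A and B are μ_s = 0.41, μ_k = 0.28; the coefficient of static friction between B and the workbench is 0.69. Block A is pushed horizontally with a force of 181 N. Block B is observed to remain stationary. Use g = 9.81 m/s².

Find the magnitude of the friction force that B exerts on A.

Normal force at the A–B interface: N₁ = m_A g = 382.6 N.
Maximum static friction on A from B: μ_s N₁ = 0.41×382.6 = 156.9 N.
P = 181 N exceeds that limit, so A slips over B and the interface friction becomes kinetic: f₁ = μ_k N₁ = 0.28×382.6 = 107 N.
B experiences an equal 107 N forward from A (third law). B is in equilibrium, so the floor supplies f₂ = 107 N of static friction (limit μ_s(m_A+m_B)g = 370.3 N, not exceeded).

f ≈ 107 N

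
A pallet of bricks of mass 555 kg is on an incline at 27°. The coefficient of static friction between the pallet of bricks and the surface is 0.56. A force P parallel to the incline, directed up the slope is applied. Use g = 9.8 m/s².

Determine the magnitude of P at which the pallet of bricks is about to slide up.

P ≈ 5180 N

At impending motion up the slope, friction acts down-slope at its limit: f = μ_s N.
P is parallel to the surface, so N = m g cos θ = 4850 N.
Along the incline: P = m g sin θ + μ_s N = 2470 + 0.56×4850 = 5180 N.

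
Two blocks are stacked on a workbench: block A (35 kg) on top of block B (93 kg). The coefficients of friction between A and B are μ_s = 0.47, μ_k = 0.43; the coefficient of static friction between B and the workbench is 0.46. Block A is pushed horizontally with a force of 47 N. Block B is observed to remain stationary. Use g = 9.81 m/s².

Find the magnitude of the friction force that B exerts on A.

Normal force at the A–B interface: N₁ = m_A g = 343.4 N.
So the A–B interface can sustain at most μ_s N₁ = 161.4 N of static friction.
Since P = 47 N ≤ 161.4 N, A does not slip on B; friction on A equals P = 47 N.
B experiences an equal 47 N forward from A (third law). B is in equilibrium, so the floor supplies f₂ = 47 N of static friction (limit μ_s(m_A+m_B)g = 577.6 N, not exceeded).

f ≈ 47 N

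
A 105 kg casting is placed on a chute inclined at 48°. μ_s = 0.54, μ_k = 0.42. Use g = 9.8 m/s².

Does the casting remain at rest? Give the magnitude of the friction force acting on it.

f ≈ 289 N

N = m g cos θ = 689 N.
Down-slope weight component: m g sin θ = 765 N.
μ_s N = 372 N.
765 > 372 N, so it slides; kinetic friction f = μ_k N = 0.42×689 = 289 N.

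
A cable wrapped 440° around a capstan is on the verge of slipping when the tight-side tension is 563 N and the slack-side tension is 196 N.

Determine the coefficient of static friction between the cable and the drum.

μ ≈ 0.137

T₂/T₁ = e^{μβ} → μ = ln(T₂/T₁)/β.
β = 440° = 7.679 rad.
μ = ln(563/196)/7.679 = ln(2.872)/7.679 = 0.137.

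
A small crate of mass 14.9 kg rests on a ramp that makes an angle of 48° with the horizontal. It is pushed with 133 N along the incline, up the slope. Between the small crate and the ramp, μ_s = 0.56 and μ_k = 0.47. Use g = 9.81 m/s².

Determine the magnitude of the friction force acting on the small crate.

Perpendicular to the surface, N = m g cos θ = 14.9·9.81·cos 48° = 97.81 N.
The friction needed for equilibrium is m g sin θ − P = 108.6 − 133 = -24.38 N, measured positive up-slope.
The static-friction ceiling is μ_s N = 0.56 × 97.81 = 54.77 N.
Since |-24.38| ≤ 54.77 N, static friction is sufficient; f equals the required value, not μ_s N.

f ≈ 24.4 N (down the incline)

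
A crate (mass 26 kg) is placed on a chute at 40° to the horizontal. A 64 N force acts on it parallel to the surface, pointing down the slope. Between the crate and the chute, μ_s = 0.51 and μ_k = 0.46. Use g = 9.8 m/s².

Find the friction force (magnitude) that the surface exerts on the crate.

Normal force: N = m g cos θ = 26 × 9.8 × cos 40° = 195.2 N.
For equilibrium along the incline the friction force must supply f = m g sin θ + P = 163.8 + 64 = 227.8 N (positive meaning up-slope).
The static-friction ceiling is μ_s N = 0.51 × 195.2 = 99.55 N.
Since |227.8| > 99.55 N, static friction cannot hold it; the crate slides down the incline and kinetic friction applies: f = μ_k N = 0.46 × 195.2 = 89.8 N.

f ≈ 89.8 N (up the incline)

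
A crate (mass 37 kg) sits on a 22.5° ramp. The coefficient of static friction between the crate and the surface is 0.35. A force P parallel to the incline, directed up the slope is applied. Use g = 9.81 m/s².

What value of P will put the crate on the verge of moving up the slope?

P ≈ 256 N

At impending motion up the slope, friction acts down-slope at its limit: f = μ_s N.
P is parallel to the surface, so N = m g cos θ = 335 N.
Along the incline: P = m g sin θ + μ_s N = 139 + 0.35×335 = 256 N.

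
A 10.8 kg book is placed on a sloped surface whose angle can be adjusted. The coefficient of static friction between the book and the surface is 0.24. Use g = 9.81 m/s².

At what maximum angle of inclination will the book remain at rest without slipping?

θ_max ≈ 13.5°

At the slip threshold, m g sin θ = μ_s · m g cos θ, so tan θ = μ_s.
θ_max = arctan(0.24) = 13.5°.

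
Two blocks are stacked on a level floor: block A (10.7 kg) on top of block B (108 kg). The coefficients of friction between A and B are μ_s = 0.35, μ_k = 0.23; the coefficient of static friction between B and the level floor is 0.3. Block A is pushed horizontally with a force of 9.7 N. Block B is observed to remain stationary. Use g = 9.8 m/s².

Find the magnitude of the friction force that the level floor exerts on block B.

Between the blocks, N₁ = m_A g = 104.9 N.
Maximum static friction on A from B: μ_s N₁ = 0.35×104.9 = 36.7 N.
Since P = 9.7 N ≤ 36.7 N, A does not slip on B; friction on A equals P = 9.7 N.
By Newton's third law B feels 9.7 N forward from A. With B stationary, the floor's static friction on B balances it: f₂ = 9.7 N (well within μ_s(m_A+m_B)g = 349 N).

f ≈ 9.7 N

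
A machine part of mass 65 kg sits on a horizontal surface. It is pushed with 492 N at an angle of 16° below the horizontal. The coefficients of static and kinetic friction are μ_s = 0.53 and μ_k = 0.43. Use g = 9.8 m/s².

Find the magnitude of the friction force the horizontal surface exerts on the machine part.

Vertical equilibrium gives N = m g + P sin α = 772.6 N.
For equilibrium, f = P cos α = 492×cos 16° = 472.9 N.
The static-friction limit is μ_s N = 409.5 N.
472.9 > 409.5 N → the machine part slides; f = μ_k N = 0.43×772.6 = 332 N.

f ≈ 332 N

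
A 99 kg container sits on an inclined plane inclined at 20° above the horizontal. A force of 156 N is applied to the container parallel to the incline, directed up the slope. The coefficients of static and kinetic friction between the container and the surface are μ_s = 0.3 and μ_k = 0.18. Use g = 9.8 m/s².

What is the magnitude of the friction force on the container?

f ≈ 176 N (up the incline)

The normal reaction is N = m g cos θ = 911.7 N.
The friction needed for equilibrium is m g sin θ − P = 331.8 − 156 = 175.8 N, measured positive up-slope.
The static-friction ceiling is μ_s N = 0.3 × 911.7 = 273.5 N.
Since |175.8| ≤ 273.5 N, static friction is sufficient; f equals the required value, not μ_s N.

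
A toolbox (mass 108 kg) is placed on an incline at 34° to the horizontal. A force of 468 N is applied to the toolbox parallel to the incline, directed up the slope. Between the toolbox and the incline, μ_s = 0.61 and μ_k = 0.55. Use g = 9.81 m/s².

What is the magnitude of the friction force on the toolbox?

f ≈ 124 N (up the incline)

The normal reaction is N = m g cos θ = 878.3 N.
Parallel to the incline, ΣF = 0 gives f = m g sin θ − P = 592.5 − 468 = 124.5 N (up-slope positive).
The static-friction ceiling is μ_s N = 0.61 × 878.3 = 535.8 N.
Since |124.5| ≤ 535.8 N, no slip — friction simply equals what equilibrium demands.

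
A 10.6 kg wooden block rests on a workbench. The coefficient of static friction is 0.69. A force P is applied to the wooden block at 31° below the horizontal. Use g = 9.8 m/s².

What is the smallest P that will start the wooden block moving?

N = m g + P sin α (the push presses the wooden block into the workbench).
At impending slip, P cos α = μ_s N = μ_s (m g + P sin α).
Solving: P (cos α − μ_s sin α) = μ_s m g → P = 0.69×104/(cos 31° − 0.69 sin 31°) = 71.7/0.5018 = 143 N.

P ≈ 143 N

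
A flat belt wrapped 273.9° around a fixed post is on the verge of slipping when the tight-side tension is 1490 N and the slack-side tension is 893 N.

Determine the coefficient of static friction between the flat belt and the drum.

μ ≈ 0.107

T₂/T₁ = e^{μβ} → μ = ln(T₂/T₁)/β.
β = 273.9° = 4.78 rad.
μ = ln(1490/893)/4.78 = ln(1.669)/4.78 = 0.107.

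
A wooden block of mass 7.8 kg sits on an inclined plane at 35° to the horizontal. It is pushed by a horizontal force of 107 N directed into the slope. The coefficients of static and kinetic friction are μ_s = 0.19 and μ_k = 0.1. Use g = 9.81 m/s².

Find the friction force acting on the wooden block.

f ≈ 12.4 N (down the incline)

Resolve perpendicular to the incline: N = m g cos θ + P sin θ = 7.8×9.81×cos 35° + 107×sin 35° = 124.1 N.
Along the incline, the net driving force (taking up-slope positive) is P cos θ − m g sin θ = 87.65 − 43.89 = 43.76 N, so equilibrium requires friction f = -43.76 N (down-slope).
Maximum static friction: μ_s N = 0.19 × 124.1 = 23.57 N.
The required 43.76 N exceeds the static limit, so the wooden block slides up-slope and f = μ_k N = 0.1×124.1 = 12.4 N.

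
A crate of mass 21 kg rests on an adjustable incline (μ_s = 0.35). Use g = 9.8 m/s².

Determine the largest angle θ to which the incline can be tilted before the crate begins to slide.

At the slip threshold, m g sin θ = μ_s · m g cos θ, so tan θ = μ_s.
θ_max = arctan(0.35) = 19.3°.

θ_max ≈ 19.3°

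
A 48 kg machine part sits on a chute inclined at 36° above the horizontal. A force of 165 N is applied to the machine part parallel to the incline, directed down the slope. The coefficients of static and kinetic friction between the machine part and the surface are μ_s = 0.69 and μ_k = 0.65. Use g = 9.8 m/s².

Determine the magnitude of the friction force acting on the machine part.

The normal reaction is N = m g cos θ = 380.6 N.
For equilibrium along the incline the friction force must supply f = m g sin θ + P = 276.5 + 165 = 441.5 N (positive meaning up-slope).
Static friction can supply at most μ_s N = 262.6 N.
|441.5| exceeds 262.6 N, so the machine part slips down-slope; friction is kinetic, f = μ_k N = 0.65×380.6 = 247 N.

f ≈ 247 N (up the incline)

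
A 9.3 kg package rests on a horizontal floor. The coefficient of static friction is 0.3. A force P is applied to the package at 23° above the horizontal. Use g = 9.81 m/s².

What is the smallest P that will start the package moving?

N = m g − P sin α (the pull lifts the package).
At impending slip, P cos α = μ_s N = μ_s (m g − P sin α).
Solving: P (cos α + μ_s sin α) = μ_s m g → P = 0.3×91.2/(cos 23° + 0.3 sin 23°) = 27.4/1.038 = 26.4 N.

P ≈ 26.4 N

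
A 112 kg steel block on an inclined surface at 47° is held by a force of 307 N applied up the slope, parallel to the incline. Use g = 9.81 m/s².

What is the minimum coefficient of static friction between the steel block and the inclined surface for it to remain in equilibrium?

N = m g cos θ = 749.3 N.
Friction must make up the shortfall along the incline: f = m g sin θ − P = 803.6 − 307 = 496.6 N.
At the threshold f = μ_s N, so μ_s,min = 496.6/749.3 = 0.663.

μ_s,min ≈ 0.663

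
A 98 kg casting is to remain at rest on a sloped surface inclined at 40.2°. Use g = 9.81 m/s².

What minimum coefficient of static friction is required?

At the slip threshold m g sin θ = μ_s m g cos θ, so μ_s,min = tan θ.
μ_s,min = tan 40.2° = 0.845.

μ_s,min ≈ 0.845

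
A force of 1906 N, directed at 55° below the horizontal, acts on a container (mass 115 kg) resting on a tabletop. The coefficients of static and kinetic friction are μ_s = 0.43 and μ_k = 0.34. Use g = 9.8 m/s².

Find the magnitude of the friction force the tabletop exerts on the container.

N = m g + P sin α = 1127 + 1906×sin 55° = 2688 N.
The horizontal driving force is P cos α = 1093 N, so equilibrium needs friction f = 1093 N.
The static-friction limit is μ_s N = 1156 N.
Since 1093 N does not exceed the limit, the container stays at rest and f = 1090 N.

f ≈ 1090 N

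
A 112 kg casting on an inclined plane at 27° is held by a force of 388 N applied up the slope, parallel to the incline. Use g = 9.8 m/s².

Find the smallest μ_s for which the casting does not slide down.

N = m g cos θ = 978 N.
Friction must make up the shortfall along the incline: f = m g sin θ − P = 498.3 − 388 = 110.3 N.
At the threshold f = μ_s N, so μ_s,min = 110.3/978 = 0.113.

μ_s,min ≈ 0.113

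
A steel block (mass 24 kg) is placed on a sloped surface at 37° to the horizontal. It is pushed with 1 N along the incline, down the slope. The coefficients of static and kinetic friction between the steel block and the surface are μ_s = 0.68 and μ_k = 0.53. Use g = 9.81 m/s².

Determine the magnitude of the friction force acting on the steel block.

f ≈ 99.7 N (up the incline)

Perpendicular to the surface, N = m g cos θ = 24·9.81·cos 37° = 188 N.
The friction needed for equilibrium is m g sin θ + P = 141.7 + 1 = 142.7 N, measured positive up-slope.
Static friction can supply at most μ_s N = 127.9 N.
|142.7| exceeds 127.9 N, so the steel block slips down-slope; friction is kinetic, f = μ_k N = 0.53×188 = 99.7 N.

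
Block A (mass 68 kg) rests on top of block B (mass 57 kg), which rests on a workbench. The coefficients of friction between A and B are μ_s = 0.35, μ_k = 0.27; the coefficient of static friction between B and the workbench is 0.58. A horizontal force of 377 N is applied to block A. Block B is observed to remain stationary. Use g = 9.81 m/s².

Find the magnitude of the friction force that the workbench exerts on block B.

f ≈ 180 N

Normal force at the A–B interface: N₁ = m_A g = 667.1 N.
So the A–B interface can sustain at most μ_s N₁ = 233.5 N of static friction.
P = 377 N exceeds that limit, so A slips over B and the interface friction becomes kinetic: f₁ = μ_k N₁ = 0.27×667.1 = 180 N.
B experiences an equal 180 N forward from A (third law). B is in equilibrium, so the floor supplies f₂ = 180 N of static friction (limit μ_s(m_A+m_B)g = 711.2 N, not exceeded).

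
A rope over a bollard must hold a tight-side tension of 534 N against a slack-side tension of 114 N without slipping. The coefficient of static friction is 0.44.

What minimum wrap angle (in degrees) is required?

β_min ≈ 201°

T₂/T₁ = e^{μβ} → β = ln(T₂/T₁)/μ.
β = ln(534/114)/0.44 = 1.544/0.44 = 3.51 rad.
In degrees: β = 3.51 × 180/π = 201°.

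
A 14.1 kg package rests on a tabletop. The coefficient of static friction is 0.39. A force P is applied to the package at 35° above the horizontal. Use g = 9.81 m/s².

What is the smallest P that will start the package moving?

N = m g − P sin α (the pull lifts the package).
At impending slip, P cos α = μ_s N = μ_s (m g − P sin α).
Solving: P (cos α + μ_s sin α) = μ_s m g → P = 0.39×138/(cos 35° + 0.39 sin 35°) = 53.9/1.043 = 51.7 N.

P ≈ 51.7 N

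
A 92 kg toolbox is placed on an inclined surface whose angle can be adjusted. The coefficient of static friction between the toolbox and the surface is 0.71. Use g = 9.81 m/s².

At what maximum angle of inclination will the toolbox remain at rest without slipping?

θ_max ≈ 35.4°

At the slip threshold, m g sin θ = μ_s · m g cos θ, so tan θ = μ_s.
θ_max = arctan(0.71) = 35.4°.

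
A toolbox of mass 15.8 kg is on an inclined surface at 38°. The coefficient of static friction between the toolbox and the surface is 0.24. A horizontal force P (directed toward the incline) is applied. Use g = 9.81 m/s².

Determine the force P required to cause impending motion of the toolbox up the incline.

P ≈ 195 N

At impending motion up the slope, friction acts down-slope at its limit: f = μ_s N.
Perpendicular to the incline: N = m g cos θ + P sin θ.
Along the incline: P cos θ = m g sin θ + μ_s N = m g sin θ + μ_s (m g cos θ + P sin θ).
Solving, P (cos θ − μ_s sin θ) = m g (sin θ + μ_s cos θ), so P = 15.8×9.81×(sin 38° + 0.24 cos 38°)/(cos 38° − 0.24 sin 38°) = 155×0.8048/0.6403 = 195 N.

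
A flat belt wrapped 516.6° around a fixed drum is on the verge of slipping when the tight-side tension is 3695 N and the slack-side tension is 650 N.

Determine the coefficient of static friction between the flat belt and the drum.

μ ≈ 0.193

T₂/T₁ = e^{μβ} → μ = ln(T₂/T₁)/β.
β = 516.6° = 9.016 rad.
μ = ln(3695/650)/9.016 = ln(5.685)/9.016 = 0.193.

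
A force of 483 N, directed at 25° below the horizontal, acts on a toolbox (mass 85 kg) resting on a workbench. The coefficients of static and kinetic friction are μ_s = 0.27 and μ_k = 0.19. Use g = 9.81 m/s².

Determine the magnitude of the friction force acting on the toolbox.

The vertical component of P adds to the normal force: N = m g + P sin α = 833.9 + 204.1 = 1038 N.
For equilibrium, f = P cos α = 483×cos 25° = 437.7 N.
μ_s N = 0.27 × 1038 = 280.3 N.
The required friction exceeds μ_s N, so the toolbox moves and f = μ_k N = 197 N.

f ≈ 197 N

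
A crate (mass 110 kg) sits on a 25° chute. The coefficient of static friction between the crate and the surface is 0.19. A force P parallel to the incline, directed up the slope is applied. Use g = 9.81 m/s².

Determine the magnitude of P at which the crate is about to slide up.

At impending motion up the slope, friction acts down-slope at its limit: f = μ_s N.
P is parallel to the surface, so N = m g cos θ = 978 N.
Along the incline: P = m g sin θ + μ_s N = 456 + 0.19×978 = 642 N.

P ≈ 642 N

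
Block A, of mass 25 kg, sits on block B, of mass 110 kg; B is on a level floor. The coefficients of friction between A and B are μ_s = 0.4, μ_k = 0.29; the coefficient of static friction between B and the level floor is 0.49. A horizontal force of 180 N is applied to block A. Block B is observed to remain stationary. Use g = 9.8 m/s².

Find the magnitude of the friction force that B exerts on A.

Between the blocks, N₁ = m_A g = 245 N.
So the A–B interface can sustain at most μ_s N₁ = 98 N of static friction.
Since P = 180 N > 98 N, A slides on B; the A–B friction is kinetic: f₁ = μ_k N₁ = 0.29×245 = 71 N.
B experiences an equal 71 N forward from A (third law). B is in equilibrium, so the floor supplies f₂ = 71 N of static friction (limit μ_s(m_A+m_B)g = 648.3 N, not exceeded).

f ≈ 71 N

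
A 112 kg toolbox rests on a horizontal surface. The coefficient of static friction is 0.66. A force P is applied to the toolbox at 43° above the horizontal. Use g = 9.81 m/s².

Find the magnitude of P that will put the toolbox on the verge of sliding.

N = m g − P sin α (the pull lifts the toolbox).
At impending slip, P cos α = μ_s N = μ_s (m g − P sin α).
Solving: P (cos α + μ_s sin α) = μ_s m g → P = 0.66×1100/(cos 43° + 0.66 sin 43°) = 725/1.181 = 614 N.

P ≈ 614 N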